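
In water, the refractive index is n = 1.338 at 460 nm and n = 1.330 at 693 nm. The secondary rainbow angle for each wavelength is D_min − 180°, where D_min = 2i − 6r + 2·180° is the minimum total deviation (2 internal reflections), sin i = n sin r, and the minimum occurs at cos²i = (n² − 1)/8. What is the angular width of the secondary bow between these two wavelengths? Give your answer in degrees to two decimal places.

At 460 nm (n = 1.338): cos²i = 0.09878 → i = 71.682°, r = 45.195°, D_min = 232.193°, rainbow angle = 52.193°.
At 693 nm (n = 1.330): cos²i = 0.09611 → i = 71.940°, r = 45.630°, D_min = 230.101°, rainbow angle = 50.101°.
Angular width = |52.193° − 50.101°| = 2.092°.

2.09°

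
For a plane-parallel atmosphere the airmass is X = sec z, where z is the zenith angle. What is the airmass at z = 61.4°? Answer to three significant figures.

2.09

X = sec z = 1/cos 61.4° = 1/0.4787 = 2.0890.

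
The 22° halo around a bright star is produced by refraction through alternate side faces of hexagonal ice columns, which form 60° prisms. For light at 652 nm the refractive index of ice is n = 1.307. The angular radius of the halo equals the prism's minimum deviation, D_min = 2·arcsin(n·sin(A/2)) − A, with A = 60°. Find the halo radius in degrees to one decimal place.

21.6°

n·sin(A/2) = 1.307 × sin 30° = 1.307 × 0.5000 = 0.6535.
D_min = 2·arcsin(0.6535) − 60° = 2 × 40.806° − 60° = 21.612°.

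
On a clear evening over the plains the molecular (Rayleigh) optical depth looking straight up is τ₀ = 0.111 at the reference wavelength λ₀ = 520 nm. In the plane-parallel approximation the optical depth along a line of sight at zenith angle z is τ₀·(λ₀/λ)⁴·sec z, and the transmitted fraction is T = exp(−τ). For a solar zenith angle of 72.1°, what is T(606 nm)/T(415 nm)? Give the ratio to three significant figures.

Airmass: sec 72.1° = 3.2535.
τ(606 nm) = 0.111 × (520/606)⁴ × 3.2535 = 0.111 × 0.5422 × 3.2535 = 0.1958.
τ(415 nm) = 0.111 × (520/415)⁴ × 3.2535 = 0.111 × 2.4650 × 3.2535 = 0.8902.
T(606)/T(415) = exp(τ_B − τ_A) = exp(0.6944) = 2.0026.

2.00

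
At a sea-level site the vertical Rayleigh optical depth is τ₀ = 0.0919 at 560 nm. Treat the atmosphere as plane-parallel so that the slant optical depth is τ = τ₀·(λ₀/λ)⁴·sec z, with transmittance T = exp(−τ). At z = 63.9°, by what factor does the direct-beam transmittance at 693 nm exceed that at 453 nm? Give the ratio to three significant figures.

1.49

Airmass: sec 63.9° = 2.2730.
τ(693 nm) = 0.0919 × (560/693)⁴ × 2.2730 = 0.0919 × 0.4264 × 2.2730 = 0.0891.
τ(453 nm) = 0.0919 × (560/453)⁴ × 2.2730 = 0.0919 × 2.3354 × 2.2730 = 0.4878.
T(693)/T(453) = exp(τ_B − τ_A) = exp(0.3988) = 1.4900.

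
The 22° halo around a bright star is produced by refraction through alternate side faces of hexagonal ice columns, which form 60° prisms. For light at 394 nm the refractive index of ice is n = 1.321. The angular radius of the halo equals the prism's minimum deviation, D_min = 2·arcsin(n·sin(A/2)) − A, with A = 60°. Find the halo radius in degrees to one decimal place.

n·sin(A/2) = 1.321 × sin 30° = 1.321 × 0.5000 = 0.6605.
D_min = 2·arcsin(0.6605) − 60° = 2 × 41.338° − 60° = 22.676°.

22.7°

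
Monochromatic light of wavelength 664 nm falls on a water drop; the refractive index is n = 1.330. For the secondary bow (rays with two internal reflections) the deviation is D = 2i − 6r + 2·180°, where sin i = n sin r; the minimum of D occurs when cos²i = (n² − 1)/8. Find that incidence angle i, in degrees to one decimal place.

71.9°

cos²i = (1.330² − 1)/8 = (1.76890 − 1)/8 = 0.09611.
cos i = 0.31002, so i = 71.940°.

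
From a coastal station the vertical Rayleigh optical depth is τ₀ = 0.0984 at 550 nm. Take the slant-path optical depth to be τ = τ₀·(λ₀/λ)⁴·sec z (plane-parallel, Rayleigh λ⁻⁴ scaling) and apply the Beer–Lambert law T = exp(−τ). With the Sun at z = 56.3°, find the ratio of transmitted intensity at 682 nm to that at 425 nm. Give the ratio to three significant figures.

1.53

Airmass: sec 56.3° = 1.8023.
τ(682 nm) = 0.0984 × (550/682)⁴ × 1.8023 = 0.0984 × 0.4230 × 1.8023 = 0.0750.
τ(425 nm) = 0.0984 × (550/425)⁴ × 1.8023 = 0.0984 × 2.8048 × 1.8023 = 0.4974.
T(682)/T(425) = exp(τ_B − τ_A) = exp(0.4224) = 1.5256.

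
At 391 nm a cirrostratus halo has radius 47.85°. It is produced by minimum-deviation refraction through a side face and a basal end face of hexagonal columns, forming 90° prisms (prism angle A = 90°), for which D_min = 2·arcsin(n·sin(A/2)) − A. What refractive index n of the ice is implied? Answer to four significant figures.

1.320

Rearranging: n = sin((D_min + A)/2) / sin(A/2).
(D_min + A)/2 = (47.85° + 90°)/2 = 68.925°.
n = sin 68.925° / sin 45° = 0.9331 / 0.7071 = 1.3196.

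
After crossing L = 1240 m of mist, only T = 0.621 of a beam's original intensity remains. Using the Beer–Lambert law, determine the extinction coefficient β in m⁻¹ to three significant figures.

Beer–Lambert: T = exp(−βL) ⇒ β = −ln(T)/L = −ln(0.621)/1240 = 0.4764/1240 = 0.0003842 m⁻¹.

0.000384 m⁻¹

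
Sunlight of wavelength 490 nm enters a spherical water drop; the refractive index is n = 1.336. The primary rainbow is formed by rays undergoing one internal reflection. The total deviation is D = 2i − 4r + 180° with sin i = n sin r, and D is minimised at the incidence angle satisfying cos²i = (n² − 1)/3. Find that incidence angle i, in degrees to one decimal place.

59.2°

cos²i = (1.336² − 1)/3 = (1.78490 − 1)/3 = 0.26163.
cos i = 0.51150, so i = 59.236°.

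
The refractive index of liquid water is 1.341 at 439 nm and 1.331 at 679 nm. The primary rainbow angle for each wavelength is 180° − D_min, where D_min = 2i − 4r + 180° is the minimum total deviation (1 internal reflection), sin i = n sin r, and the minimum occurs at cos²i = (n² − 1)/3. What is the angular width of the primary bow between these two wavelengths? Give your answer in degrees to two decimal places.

1.44°

At 439 nm (n = 1.341): cos²i = 0.26609 → i = 58.946°, r = 39.705°, D_min = 139.071°, rainbow angle = 40.929°.
At 679 nm (n = 1.331): cos²i = 0.25719 → i = 59.527°, r = 40.356°, D_min = 137.630°, rainbow angle = 42.370°.
Angular width = |40.929° − 42.370°| = 1.441°.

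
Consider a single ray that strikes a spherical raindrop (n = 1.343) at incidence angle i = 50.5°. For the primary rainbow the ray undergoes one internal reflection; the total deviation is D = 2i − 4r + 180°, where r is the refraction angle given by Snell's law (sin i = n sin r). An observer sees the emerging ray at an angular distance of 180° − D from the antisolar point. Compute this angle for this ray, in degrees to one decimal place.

sin r = sin 50.5° / 1.343 = 0.7716/1.343 = 0.5746; r = 35.07°.
D = 2·50.5° − 4·35.07° + 180° = 101.00° − 140.27° + 180° = 140.73°.
Angle from antisolar point = 180° − D = 39.27°.

39.3°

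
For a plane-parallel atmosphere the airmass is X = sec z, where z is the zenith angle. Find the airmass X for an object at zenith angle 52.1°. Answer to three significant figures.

1.63

X = sec z = 1/cos 52.1° = 1/0.6143 = 1.6279.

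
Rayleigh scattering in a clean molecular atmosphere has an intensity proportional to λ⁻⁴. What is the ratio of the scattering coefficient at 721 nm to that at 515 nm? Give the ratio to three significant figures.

0.260

Rayleigh scattering ∝ λ⁻⁴, so the ratio of coefficients is the inverse fourth power of the wavelength ratio.
σ(721)/σ(515) = (515/721)⁴ = (0.7143)⁴ = 0.2603.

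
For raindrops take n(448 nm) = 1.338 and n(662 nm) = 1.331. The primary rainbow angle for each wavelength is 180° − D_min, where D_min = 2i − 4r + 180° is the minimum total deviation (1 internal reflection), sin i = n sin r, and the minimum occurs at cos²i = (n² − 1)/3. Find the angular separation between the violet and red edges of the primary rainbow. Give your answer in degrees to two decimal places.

At 448 nm (n = 1.338): cos²i = 0.26341 → i = 59.120°, r = 39.899°, D_min = 138.643°, rainbow angle = 41.357°.
At 662 nm (n = 1.331): cos²i = 0.25719 → i = 59.527°, r = 40.356°, D_min = 137.630°, rainbow angle = 42.370°.
Angular width = |41.357° − 42.370°| = 1.013°.

1.01°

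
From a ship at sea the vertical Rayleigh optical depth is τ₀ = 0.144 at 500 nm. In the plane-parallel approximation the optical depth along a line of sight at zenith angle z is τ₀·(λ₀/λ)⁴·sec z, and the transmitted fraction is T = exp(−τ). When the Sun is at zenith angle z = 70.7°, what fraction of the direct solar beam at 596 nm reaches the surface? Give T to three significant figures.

0.806

sec 70.7° = 3.0256.
τ = 0.144 × (500/596)⁴ × 3.0256 = 0.144 × 0.4953 × 3.0256 = 0.2158.
T = exp(−0.2158) = 0.8059.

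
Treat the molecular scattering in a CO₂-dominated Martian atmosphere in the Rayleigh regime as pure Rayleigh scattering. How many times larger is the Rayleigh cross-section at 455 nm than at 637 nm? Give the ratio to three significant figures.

3.84

Rayleigh scattering ∝ λ⁻⁴, so the ratio of coefficients is the inverse fourth power of the wavelength ratio.
σ(455)/σ(637) = (637/455)⁴ = (1.4000)⁴ = 3.842.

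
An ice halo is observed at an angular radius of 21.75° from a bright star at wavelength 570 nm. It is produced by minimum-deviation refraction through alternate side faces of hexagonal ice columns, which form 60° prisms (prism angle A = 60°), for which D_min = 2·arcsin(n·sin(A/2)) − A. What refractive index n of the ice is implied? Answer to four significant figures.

1.309

Rearranging: n = sin((D_min + A)/2) / sin(A/2).
(D_min + A)/2 = (21.75° + 60°)/2 = 40.875°.
n = sin 40.875° / sin 30° = 0.6544 / 0.5000 = 1.3088.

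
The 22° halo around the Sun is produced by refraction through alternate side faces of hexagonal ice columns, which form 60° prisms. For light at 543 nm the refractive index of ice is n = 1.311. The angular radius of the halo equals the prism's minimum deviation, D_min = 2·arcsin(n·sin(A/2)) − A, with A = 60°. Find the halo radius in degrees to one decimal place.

n·sin(A/2) = 1.311 × sin 30° = 1.311 × 0.5000 = 0.6555.
D_min = 2·arcsin(0.6555) − 60° = 2 × 40.958° − 60° = 21.915°.

21.9°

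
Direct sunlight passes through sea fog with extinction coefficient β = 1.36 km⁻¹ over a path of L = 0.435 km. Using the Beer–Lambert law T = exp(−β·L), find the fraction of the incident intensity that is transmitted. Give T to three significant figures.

0.553

τ = β·L = 1.36 × 0.435 = 0.5916.
T = exp(−0.5916) = 0.5534.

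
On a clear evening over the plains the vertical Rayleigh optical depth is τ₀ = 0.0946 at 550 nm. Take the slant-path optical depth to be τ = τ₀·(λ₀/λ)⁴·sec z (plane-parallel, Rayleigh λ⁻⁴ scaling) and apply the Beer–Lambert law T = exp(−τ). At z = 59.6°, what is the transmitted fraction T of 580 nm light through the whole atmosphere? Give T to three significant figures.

0.860

sec 59.6° = 1.9762.
τ = 0.0946 × (550/580)⁴ × 1.9762 = 0.0946 × 0.8086 × 1.9762 = 0.1512.
T = exp(−0.1512) = 0.8597.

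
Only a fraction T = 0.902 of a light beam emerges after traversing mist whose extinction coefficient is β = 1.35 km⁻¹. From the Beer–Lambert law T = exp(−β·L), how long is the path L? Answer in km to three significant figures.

0.0764 km

Beer–Lambert: T = exp(−βL) ⇒ L = −ln(T)/β = −ln(0.902)/1.35 = 0.1031/1.35 = 0.0764 km.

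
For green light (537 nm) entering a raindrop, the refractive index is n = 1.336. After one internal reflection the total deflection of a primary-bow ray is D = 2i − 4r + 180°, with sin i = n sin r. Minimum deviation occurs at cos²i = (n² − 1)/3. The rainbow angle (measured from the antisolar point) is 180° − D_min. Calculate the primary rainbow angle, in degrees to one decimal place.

41.6°

cos²i = (1.78490 − 1)/3 = 0.26163; i = arccos(0.51150) = 59.236°.
sin r = sin 59.236°/1.336 = 0.64318; r = 40.029°.
D_min = 2·59.236° − 4·40.029° + 180° = 138.356°.
Rainbow angle = 180° − D_min = 41.644°.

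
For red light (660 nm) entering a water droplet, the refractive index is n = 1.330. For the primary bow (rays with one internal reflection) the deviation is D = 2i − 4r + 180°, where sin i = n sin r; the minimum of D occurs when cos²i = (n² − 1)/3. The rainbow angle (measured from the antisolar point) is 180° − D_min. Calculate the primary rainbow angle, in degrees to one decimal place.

cos²i = (1.76890 − 1)/3 = 0.25630; i = arccos(0.50626) = 59.585°.
sin r = sin 59.585°/1.330 = 0.64841; r = 40.422°.
D_min = 2·59.585° − 4·40.422° + 180° = 137.484°.
Rainbow angle = 180° − D_min = 42.516°.

42.5°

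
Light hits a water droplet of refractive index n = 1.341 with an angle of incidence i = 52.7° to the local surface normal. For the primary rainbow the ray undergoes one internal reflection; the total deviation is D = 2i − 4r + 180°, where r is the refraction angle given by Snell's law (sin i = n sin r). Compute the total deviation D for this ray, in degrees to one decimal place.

sin r = sin 52.7° / 1.341 = 0.7955/1.341 = 0.5932; r = 36.38°.
D = 2·52.7° − 4·36.38° + 180° = 105.40° − 145.54° + 180° = 139.86°.

139.9°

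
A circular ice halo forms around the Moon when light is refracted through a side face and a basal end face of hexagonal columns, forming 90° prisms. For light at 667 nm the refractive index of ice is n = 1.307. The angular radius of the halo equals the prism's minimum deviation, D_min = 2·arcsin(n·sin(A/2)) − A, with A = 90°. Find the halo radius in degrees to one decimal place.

45.1°

n·sin(A/2) = 1.307 × sin 45° = 1.307 × 0.7071 = 0.9242.
D_min = 2·arcsin(0.9242) − 90° = 2 × 67.546° − 90° = 45.093°.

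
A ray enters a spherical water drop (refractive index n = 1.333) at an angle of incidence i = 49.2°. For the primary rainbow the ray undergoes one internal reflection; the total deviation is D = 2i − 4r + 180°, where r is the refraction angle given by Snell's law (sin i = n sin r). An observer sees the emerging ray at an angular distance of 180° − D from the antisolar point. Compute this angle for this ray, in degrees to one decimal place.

sin r = sin 49.2° / 1.333 = 0.7570/1.333 = 0.5679; r = 34.60°.
D = 2·49.2° − 4·34.60° + 180° = 98.40° − 138.41° + 180° = 139.99°.
Angle from antisolar point = 180° − D = 40.01°.

40.0°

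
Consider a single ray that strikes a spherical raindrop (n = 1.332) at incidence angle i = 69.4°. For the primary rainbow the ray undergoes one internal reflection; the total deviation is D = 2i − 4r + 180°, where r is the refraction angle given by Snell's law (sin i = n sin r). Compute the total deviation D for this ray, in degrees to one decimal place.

140.2°

sin r = sin 69.4° / 1.332 = 0.9361/1.332 = 0.7027; r = 44.65°.
D = 2·69.4° − 4·44.65° + 180° = 138.80° − 178.59° + 180° = 140.21°.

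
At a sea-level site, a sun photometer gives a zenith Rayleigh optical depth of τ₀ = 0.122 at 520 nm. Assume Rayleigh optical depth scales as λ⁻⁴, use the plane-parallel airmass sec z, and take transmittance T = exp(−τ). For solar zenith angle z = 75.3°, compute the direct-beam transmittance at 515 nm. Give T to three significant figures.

0.607

sec 75.3° = 3.9408.
τ = 0.122 × (520/515)⁴ × 3.9408 = 0.122 × 1.0394 × 3.9408 = 0.4997.
T = exp(−0.4997) = 0.6067.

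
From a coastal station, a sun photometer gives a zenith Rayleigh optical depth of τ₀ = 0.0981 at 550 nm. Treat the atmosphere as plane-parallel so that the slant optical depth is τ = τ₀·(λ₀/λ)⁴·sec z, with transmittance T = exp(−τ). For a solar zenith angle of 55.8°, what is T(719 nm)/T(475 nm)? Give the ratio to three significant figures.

Airmass: sec 55.8° = 1.7791.
τ(719 nm) = 0.0981 × (550/719)⁴ × 1.7791 = 0.0981 × 0.3424 × 1.7791 = 0.0598.
τ(475 nm) = 0.0981 × (550/475)⁴ × 1.7791 = 0.0981 × 1.7975 × 1.7791 = 0.3137.
T(719)/T(475) = exp(τ_B − τ_A) = exp(0.2540) = 1.2891.

1.29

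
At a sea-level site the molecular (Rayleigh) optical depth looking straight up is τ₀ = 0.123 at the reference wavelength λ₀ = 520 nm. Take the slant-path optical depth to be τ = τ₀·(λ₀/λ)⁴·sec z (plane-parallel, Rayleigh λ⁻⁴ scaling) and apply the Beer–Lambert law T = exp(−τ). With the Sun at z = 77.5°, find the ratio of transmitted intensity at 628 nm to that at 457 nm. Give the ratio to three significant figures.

Airmass: sec 77.5° = 4.6202.
τ(628 nm) = 0.123 × (520/628)⁴ × 4.6202 = 0.123 × 0.4701 × 4.6202 = 0.2671.
τ(457 nm) = 0.123 × (520/457)⁴ × 4.6202 = 0.123 × 1.6763 × 4.6202 = 0.9526.
T(628)/T(457) = exp(τ_B − τ_A) = exp(0.6855) = 1.9847.

1.98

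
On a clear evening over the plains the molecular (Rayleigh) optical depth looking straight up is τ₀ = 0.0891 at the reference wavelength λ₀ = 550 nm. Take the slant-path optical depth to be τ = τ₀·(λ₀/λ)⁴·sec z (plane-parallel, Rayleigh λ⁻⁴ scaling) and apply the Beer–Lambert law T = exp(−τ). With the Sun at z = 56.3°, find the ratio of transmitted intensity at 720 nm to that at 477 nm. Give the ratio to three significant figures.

Airmass: sec 56.3° = 1.8023.
τ(720 nm) = 0.0891 × (550/720)⁴ × 1.8023 = 0.0891 × 0.3405 × 1.8023 = 0.0547.
τ(477 nm) = 0.0891 × (550/477)⁴ × 1.8023 = 0.0891 × 1.7676 × 1.8023 = 0.2838.
T(720)/T(477) = exp(τ_B − τ_A) = exp(0.2292) = 1.2576.

1.26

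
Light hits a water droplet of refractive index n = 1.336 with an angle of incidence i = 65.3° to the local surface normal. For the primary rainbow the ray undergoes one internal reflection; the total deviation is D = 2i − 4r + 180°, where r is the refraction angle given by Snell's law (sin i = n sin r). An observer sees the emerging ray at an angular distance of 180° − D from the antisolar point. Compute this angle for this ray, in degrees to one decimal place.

40.8°

sin r = sin 65.3° / 1.336 = 0.9085/1.336 = 0.6800; r = 42.85°.
D = 2·65.3° − 4·42.85° + 180° = 130.60° − 171.38° + 180° = 139.22°.
Angle from antisolar point = 180° − D = 40.78°.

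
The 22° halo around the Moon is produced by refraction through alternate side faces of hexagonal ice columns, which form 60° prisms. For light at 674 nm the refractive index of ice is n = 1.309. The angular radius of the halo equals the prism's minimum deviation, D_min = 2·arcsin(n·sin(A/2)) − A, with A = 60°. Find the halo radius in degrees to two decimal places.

n·sin(A/2) = 1.309 × sin 30° = 1.309 × 0.5000 = 0.6545.
D_min = 2·arcsin(0.6545) − 60° = 2 × 40.882° − 60° = 21.763°.

21.76°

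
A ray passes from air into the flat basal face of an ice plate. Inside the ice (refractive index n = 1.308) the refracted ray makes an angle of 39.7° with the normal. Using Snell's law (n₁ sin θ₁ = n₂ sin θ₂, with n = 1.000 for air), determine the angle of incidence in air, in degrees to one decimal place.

Snell: sin θ_i = n · sin θ_r = 1.308 × sin 39.7° = 1.308 × 0.6388 = 0.8355.
θ_i = arcsin(0.8355) = 56.67°.

56.7°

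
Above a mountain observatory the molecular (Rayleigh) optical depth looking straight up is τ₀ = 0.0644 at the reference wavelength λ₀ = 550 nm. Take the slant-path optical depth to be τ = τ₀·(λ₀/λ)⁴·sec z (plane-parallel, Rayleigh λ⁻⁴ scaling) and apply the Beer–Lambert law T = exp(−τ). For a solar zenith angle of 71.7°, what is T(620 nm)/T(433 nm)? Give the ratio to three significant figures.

Airmass: sec 71.7° = 3.1848.
τ(620 nm) = 0.0644 × (550/620)⁴ × 3.1848 = 0.0644 × 0.6193 × 3.1848 = 0.1270.
τ(433 nm) = 0.0644 × (550/433)⁴ × 3.1848 = 0.0644 × 2.6031 × 3.1848 = 0.5339.
T(620)/T(433) = exp(τ_B − τ_A) = exp(0.4069) = 1.5021.

1.50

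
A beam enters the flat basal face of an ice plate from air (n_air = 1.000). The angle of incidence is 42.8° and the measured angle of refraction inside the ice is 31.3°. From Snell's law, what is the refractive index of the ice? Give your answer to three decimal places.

1.308

n = sin θ_i / sin θ_r = sin 42.8° / sin 31.3° = 0.6794 / 0.5195 = 1.3078.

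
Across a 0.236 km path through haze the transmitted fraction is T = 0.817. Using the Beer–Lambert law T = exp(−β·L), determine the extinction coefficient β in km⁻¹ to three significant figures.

Beer–Lambert: T = exp(−βL) ⇒ β = −ln(T)/L = −ln(0.817)/0.236 = 0.2021/0.236 = 0.8564 km⁻¹.

0.856 km⁻¹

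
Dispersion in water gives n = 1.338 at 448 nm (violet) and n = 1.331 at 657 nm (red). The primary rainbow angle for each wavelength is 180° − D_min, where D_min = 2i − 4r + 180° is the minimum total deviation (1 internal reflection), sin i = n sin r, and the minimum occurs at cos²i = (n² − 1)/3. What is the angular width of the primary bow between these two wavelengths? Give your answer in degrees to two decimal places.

At 448 nm (n = 1.338): cos²i = 0.26341 → i = 59.120°, r = 39.899°, D_min = 138.643°, rainbow angle = 41.357°.
At 657 nm (n = 1.331): cos²i = 0.25719 → i = 59.527°, r = 40.356°, D_min = 137.630°, rainbow angle = 42.370°.
Angular width = |41.357° − 42.370°| = 1.013°.

1.01°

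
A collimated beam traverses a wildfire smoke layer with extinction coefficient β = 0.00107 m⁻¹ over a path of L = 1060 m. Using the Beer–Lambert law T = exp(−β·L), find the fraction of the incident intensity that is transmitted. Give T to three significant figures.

0.322

τ = β·L = 0.00107 × 1060 = 1.1342.
T = exp(−1.1342) = 0.3217.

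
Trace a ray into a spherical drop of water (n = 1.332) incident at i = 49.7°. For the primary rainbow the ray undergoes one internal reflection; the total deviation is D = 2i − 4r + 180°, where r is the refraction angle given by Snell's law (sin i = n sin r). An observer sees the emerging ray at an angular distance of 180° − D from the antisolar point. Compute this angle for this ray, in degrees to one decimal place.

sin r = sin 49.7° / 1.332 = 0.7627/1.332 = 0.5726; r = 34.93°.
D = 2·49.7° − 4·34.93° + 180° = 99.40° − 139.72° + 180° = 139.68°.
Angle from antisolar point = 180° − D = 40.32°.

40.3°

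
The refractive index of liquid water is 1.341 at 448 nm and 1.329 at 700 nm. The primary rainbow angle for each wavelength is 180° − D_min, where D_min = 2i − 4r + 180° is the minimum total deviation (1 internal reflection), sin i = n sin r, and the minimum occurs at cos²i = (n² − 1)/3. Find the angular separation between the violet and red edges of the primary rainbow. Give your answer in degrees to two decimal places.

1.73°

At 448 nm (n = 1.341): cos²i = 0.26609 → i = 58.946°, r = 39.705°, D_min = 139.071°, rainbow angle = 40.929°.
At 700 nm (n = 1.329): cos²i = 0.25541 → i = 59.643°, r = 40.487°, D_min = 137.337°, rainbow angle = 42.663°.
Angular width = |40.929° − 42.663°| = 1.735°.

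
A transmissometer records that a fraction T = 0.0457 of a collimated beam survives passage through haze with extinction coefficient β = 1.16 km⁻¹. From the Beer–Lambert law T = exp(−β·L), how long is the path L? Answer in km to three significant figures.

2.66 km

Beer–Lambert: T = exp(−βL) ⇒ L = −ln(T)/β = −ln(0.0457)/1.16 = 3.0857/1.16 = 2.66 km.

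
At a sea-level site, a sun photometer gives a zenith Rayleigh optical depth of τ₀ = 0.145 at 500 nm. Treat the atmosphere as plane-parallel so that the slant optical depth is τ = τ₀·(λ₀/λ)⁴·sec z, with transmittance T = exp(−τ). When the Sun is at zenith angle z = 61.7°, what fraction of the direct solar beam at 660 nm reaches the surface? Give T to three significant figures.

0.904

sec 61.7° = 2.1093.
τ = 0.145 × (500/660)⁴ × 2.1093 = 0.145 × 0.3294 × 2.1093 = 0.1007.
T = exp(−0.1007) = 0.9042.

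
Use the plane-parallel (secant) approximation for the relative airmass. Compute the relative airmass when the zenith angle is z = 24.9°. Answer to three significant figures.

1.10

X = sec z = 1/cos 24.9° = 1/0.9070 = 1.1025.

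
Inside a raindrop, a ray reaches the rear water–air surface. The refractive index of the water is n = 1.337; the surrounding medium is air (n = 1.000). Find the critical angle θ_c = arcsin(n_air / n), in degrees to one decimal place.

48.4°

sin θ_c = n_air / n = 1.000 / 1.337 = 0.7479.
θ_c = arcsin(0.7479) = 48.41°.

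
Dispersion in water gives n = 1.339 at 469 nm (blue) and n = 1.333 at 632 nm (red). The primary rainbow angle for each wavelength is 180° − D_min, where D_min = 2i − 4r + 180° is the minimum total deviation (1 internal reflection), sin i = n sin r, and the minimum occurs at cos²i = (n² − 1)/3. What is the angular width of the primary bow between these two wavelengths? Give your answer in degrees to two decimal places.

0.86°

At 469 nm (n = 1.339): cos²i = 0.26431 → i = 59.062°, r = 39.834°, D_min = 138.786°, rainbow angle = 41.214°.
At 632 nm (n = 1.333): cos²i = 0.25896 → i = 59.410°, r = 40.225°, D_min = 137.922°, rainbow angle = 42.078°.
Angular width = |41.214° − 42.078°| = 0.865°.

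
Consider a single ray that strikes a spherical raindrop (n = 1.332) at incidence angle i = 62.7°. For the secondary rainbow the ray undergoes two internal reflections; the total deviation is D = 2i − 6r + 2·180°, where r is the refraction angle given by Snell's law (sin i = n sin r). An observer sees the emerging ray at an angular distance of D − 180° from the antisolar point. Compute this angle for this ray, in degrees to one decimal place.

sin r = sin 62.7° / 1.332 = 0.8886/1.332 = 0.6671; r = 41.85°.
D = 2·62.7° − 6·41.85° + 2·180° = 125.40° − 251.08° + 360° = 234.32°.
Angle from antisolar point = D − 180° = 54.32°.

54.3°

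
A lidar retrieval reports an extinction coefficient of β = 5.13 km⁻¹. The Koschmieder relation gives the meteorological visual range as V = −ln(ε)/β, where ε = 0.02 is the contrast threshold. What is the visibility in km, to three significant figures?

V = −ln(0.02) / 5.13 = 3.912 / 5.13 = 0.7626 km.

0.763 km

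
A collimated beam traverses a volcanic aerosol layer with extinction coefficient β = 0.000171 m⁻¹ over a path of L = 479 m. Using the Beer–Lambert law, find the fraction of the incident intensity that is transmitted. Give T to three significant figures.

0.921

τ = β·L = 0.000171 × 479 = 0.0819.
T = exp(−0.0819) = 0.9214.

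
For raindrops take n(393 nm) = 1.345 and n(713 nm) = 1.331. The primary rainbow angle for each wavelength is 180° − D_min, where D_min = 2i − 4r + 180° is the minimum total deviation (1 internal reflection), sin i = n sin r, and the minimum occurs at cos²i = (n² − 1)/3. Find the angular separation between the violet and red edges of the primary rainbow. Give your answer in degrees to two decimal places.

2.01°

At 393 nm (n = 1.345): cos²i = 0.26967 → i = 58.715°, r = 39.448°, D_min = 139.635°, rainbow angle = 40.365°.
At 713 nm (n = 1.331): cos²i = 0.25719 → i = 59.527°, r = 40.356°, D_min = 137.630°, rainbow angle = 42.370°.
Angular width = |40.365° − 42.370°| = 2.005°.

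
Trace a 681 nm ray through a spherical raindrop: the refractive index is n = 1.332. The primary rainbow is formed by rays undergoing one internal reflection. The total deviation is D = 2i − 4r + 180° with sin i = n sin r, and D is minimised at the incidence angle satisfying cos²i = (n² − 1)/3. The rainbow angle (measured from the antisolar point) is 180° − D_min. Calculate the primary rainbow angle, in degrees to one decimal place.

cos²i = (1.77422 − 1)/3 = 0.25807; i = arccos(0.50801) = 59.469°.
sin r = sin 59.469°/1.332 = 0.64666; r = 40.290°.
D_min = 2·59.469° − 4·40.290° + 180° = 137.776°.
Rainbow angle = 180° − D_min = 42.224°.

42.2°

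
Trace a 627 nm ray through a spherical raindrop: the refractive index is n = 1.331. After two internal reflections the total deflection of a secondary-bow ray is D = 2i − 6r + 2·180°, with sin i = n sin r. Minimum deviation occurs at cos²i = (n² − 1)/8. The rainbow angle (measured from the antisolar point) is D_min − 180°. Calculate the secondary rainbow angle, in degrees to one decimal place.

cos²i = (1.77156 − 1)/8 = 0.09645; i = arccos(0.31056) = 71.907°.
sin r = sin 71.907°/1.331 = 0.71417; r = 45.575°.
D_min = 2·71.907° − 6·45.575° + 360° = 230.365°.
Rainbow angle = D_min − 180° = 50.365°.

50.4°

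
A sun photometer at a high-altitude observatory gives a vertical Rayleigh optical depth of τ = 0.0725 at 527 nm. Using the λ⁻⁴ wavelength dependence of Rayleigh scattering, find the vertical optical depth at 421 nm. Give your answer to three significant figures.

τ(421 nm) = τ(527 nm) × (527/421)⁴ = 0.0725 × (1.2518)⁴ = 0.0725 × 2.4554 = 0.1780.

0.178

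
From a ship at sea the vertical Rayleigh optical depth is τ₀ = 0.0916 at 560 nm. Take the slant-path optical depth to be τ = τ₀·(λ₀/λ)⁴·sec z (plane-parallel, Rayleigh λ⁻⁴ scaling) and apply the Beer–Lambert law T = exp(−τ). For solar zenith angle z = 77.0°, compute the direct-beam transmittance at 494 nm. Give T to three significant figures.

0.510

sec 77.0° = 4.4454.
τ = 0.0916 × (560/494)⁴ × 4.4454 = 0.0916 × 1.6514 × 4.4454 = 0.6724.
T = exp(−0.6724) = 0.5105.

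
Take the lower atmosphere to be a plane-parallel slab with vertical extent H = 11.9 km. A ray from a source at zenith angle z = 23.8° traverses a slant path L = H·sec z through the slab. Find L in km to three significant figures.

sec z = 1/cos 23.8° = 1.0929.
L = 11.9 × 1.0929 = 13.006 km.

13.0 km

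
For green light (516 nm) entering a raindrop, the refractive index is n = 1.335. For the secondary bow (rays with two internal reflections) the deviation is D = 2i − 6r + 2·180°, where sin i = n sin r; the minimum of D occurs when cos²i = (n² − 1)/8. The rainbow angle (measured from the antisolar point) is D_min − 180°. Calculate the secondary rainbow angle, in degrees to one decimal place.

51.4°

cos²i = (1.78222 − 1)/8 = 0.09778; i = arccos(0.31269) = 71.778°.
sin r = sin 71.778°/1.335 = 0.71150; r = 45.357°.
D_min = 2·71.778° − 6·45.357° + 360° = 231.414°.
Rainbow angle = D_min − 180° = 51.414°.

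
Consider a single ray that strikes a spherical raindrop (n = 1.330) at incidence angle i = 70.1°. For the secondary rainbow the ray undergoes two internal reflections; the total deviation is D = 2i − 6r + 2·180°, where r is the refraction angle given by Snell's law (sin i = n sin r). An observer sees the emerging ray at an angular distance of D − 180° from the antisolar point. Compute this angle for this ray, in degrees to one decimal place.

50.3°

sin r = sin 70.1° / 1.330 = 0.9403/1.330 = 0.7070; r = 44.99°.
D = 2·70.1° − 6·44.99° + 2·180° = 140.20° − 269.94° + 360° = 230.26°.
Angle from antisolar point = D − 180° = 50.26°.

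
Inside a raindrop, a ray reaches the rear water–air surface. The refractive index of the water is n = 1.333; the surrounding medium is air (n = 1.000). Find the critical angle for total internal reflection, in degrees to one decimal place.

sin θ_c = n_air / n = 1.000 / 1.333 = 0.7502.
θ_c = arcsin(0.7502) = 48.61°.

48.6°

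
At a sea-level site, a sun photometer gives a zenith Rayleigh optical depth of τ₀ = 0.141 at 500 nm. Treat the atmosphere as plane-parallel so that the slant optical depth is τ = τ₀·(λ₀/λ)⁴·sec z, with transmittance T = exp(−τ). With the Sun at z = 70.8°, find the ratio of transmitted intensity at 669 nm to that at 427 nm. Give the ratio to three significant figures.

1.96

Airmass: sec 70.8° = 3.0407.
τ(669 nm) = 0.141 × (500/669)⁴ × 3.0407 = 0.141 × 0.3120 × 3.0407 = 0.1338.
τ(427 nm) = 0.141 × (500/427)⁴ × 3.0407 = 0.141 × 1.8800 × 3.0407 = 0.8061.
T(669)/T(427) = exp(τ_B − τ_A) = exp(0.6723) = 1.9587.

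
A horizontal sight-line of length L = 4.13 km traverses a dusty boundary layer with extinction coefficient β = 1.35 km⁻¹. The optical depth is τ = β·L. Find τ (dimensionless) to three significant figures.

τ = β·L = 1.35 × 4.13 = 5.5755.

5.58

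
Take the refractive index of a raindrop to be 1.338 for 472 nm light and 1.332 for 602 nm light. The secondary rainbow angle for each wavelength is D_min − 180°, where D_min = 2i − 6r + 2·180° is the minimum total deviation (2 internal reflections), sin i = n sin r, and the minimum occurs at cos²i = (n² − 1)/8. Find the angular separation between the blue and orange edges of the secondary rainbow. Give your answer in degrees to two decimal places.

At 472 nm (n = 1.338): cos²i = 0.09878 → i = 71.682°, r = 45.195°, D_min = 232.193°, rainbow angle = 52.193°.
At 602 nm (n = 1.332): cos²i = 0.09678 → i = 71.875°, r = 45.520°, D_min = 230.628°, rainbow angle = 50.628°.
Angular width = |52.193° − 50.628°| = 1.564°.

1.56°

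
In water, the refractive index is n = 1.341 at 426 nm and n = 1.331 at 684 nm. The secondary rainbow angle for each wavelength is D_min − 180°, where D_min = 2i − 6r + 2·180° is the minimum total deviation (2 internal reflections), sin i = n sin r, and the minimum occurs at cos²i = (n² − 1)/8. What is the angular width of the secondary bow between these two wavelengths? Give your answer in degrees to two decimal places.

At 426 nm (n = 1.341): cos²i = 0.09979 → i = 71.586°, r = 45.034°, D_min = 232.966°, rainbow angle = 52.966°.
At 684 nm (n = 1.331): cos²i = 0.09645 → i = 71.907°, r = 45.575°, D_min = 230.365°, rainbow angle = 50.365°.
Angular width = |52.966° − 50.365°| = 2.601°.

2.60°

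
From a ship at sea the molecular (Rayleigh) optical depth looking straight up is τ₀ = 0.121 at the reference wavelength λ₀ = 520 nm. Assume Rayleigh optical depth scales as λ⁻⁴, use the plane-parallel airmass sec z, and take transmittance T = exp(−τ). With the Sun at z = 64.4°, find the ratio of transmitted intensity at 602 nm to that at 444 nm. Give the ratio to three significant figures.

1.45

Airmass: sec 64.4° = 2.3144.
τ(602 nm) = 0.121 × (520/602)⁴ × 2.3144 = 0.121 × 0.5567 × 2.3144 = 0.1559.
τ(444 nm) = 0.121 × (520/444)⁴ × 2.3144 = 0.121 × 1.8814 × 2.3144 = 0.5269.
T(602)/T(444) = exp(τ_B − τ_A) = exp(0.3710) = 1.4491.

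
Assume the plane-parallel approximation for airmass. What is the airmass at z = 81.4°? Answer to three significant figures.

X = sec z = 1/cos 81.4° = 1/0.1495 = 6.6874.

6.69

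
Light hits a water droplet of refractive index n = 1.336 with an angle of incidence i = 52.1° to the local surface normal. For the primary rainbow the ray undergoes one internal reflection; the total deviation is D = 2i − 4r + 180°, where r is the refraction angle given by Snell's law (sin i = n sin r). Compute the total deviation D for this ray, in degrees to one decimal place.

sin r = sin 52.1° / 1.336 = 0.7891/1.336 = 0.5906; r = 36.20°.
D = 2·52.1° − 4·36.20° + 180° = 104.20° − 144.81° + 180° = 139.39°.

139.4°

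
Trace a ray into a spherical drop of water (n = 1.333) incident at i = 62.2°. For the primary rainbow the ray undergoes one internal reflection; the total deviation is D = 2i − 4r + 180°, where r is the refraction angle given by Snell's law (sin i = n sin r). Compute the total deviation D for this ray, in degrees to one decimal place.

138.1°

sin r = sin 62.2° / 1.333 = 0.8846/1.333 = 0.6636; r = 41.58°.
D = 2·62.2° − 4·41.58° + 180° = 124.40° − 166.30° + 180° = 138.10°.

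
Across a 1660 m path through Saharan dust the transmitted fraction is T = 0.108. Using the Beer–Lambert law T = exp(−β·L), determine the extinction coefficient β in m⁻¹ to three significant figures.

0.00134 m⁻¹

Beer–Lambert: T = exp(−βL) ⇒ β = −ln(T)/L = −ln(0.108)/1660 = 2.2256/1660 = 0.001341 m⁻¹.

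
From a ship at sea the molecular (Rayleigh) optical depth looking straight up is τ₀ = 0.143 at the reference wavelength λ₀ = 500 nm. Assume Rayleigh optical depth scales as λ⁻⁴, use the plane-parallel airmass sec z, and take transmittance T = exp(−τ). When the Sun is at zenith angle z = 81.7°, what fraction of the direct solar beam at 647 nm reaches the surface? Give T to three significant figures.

sec 81.7° = 6.9273.
τ = 0.143 × (500/647)⁴ × 6.9273 = 0.143 × 0.3567 × 6.9273 = 0.3533.
T = exp(−0.3533) = 0.7024.

0.702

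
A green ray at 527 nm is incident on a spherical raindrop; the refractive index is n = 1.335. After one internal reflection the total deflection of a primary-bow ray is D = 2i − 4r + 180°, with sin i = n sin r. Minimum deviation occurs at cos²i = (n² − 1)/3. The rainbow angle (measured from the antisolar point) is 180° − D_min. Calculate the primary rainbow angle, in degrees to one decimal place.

41.8°

cos²i = (1.78222 − 1)/3 = 0.26074; i = arccos(0.51063) = 59.294°.
sin r = sin 59.294°/1.335 = 0.64405; r = 40.094°.
D_min = 2·59.294° − 4·40.094° + 180° = 138.212°.
Rainbow angle = 180° − D_min = 41.788°.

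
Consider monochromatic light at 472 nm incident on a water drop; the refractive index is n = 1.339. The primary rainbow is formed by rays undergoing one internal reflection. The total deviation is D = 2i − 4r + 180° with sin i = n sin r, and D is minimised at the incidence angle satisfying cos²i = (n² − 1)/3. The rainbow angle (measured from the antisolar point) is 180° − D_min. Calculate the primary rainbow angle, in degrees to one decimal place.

41.2°

cos²i = (1.79292 − 1)/3 = 0.26431; i = arccos(0.51411) = 59.062°.
sin r = sin 59.062°/1.339 = 0.64057; r = 39.834°.
D_min = 2·59.062° − 4·39.834° + 180° = 138.786°.
Rainbow angle = 180° − D_min = 41.214°.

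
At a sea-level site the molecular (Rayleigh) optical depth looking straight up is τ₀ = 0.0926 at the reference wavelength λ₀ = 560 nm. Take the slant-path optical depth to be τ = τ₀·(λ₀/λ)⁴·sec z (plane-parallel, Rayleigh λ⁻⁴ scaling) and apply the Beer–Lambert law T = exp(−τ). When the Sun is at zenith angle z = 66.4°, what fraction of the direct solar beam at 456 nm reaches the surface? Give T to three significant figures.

sec 66.4° = 2.4978.
τ = 0.0926 × (560/456)⁴ × 2.4978 = 0.0926 × 2.2745 × 2.4978 = 0.5261.
T = exp(−0.5261) = 0.5909.

0.591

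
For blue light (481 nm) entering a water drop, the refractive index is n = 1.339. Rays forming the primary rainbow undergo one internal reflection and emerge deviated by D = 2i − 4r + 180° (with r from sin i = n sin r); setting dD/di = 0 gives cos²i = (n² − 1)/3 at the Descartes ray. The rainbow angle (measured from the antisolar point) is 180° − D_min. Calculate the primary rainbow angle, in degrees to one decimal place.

41.2°

cos²i = (1.79292 − 1)/3 = 0.26431; i = arccos(0.51411) = 59.062°.
sin r = sin 59.062°/1.339 = 0.64057; r = 39.834°.
D_min = 2·59.062° − 4·39.834° + 180° = 138.786°.
Rainbow angle = 180° − D_min = 41.214°.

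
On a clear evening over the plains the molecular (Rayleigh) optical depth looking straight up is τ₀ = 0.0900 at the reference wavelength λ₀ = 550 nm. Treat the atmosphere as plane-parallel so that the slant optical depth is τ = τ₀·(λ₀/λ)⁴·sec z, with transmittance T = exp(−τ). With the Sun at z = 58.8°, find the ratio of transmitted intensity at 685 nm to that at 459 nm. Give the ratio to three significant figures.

1.33

Airmass: sec 58.8° = 1.9304.
τ(685 nm) = 0.0900 × (550/685)⁴ × 1.9304 = 0.0900 × 0.4156 × 1.9304 = 0.0722.
τ(459 nm) = 0.0900 × (550/459)⁴ × 1.9304 = 0.0900 × 2.0616 × 1.9304 = 0.3582.
T(685)/T(459) = exp(τ_B − τ_A) = exp(0.2860) = 1.3310.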